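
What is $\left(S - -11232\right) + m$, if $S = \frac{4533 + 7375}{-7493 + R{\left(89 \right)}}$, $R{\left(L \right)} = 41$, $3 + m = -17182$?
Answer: $- \frac{11093416}{1863} \approx -5954.6$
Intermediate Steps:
$m = -17185$ ($m = -3 - 17182 = -17185$)
$S = - \frac{2977}{1863}$ ($S = \frac{4533 + 7375}{-7493 + 41} = \frac{11908}{-7452} = 11908 \left(- \frac{1}{7452}\right) = - \frac{2977}{1863} \approx -1.598$)
$\left(S - -11232\right) + m = \left(- \frac{2977}{1863} - -11232\right) - 17185 = \left(- \frac{2977}{1863} + 11232\right) - 17185 = \frac{20922239}{1863} - 17185 = - \frac{11093416}{1863}$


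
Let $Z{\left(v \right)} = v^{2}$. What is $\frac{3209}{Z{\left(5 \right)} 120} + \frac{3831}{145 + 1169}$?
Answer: $\frac{290919}{73000} \approx 3.9852$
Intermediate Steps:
$\frac{3209}{Z{\left(5 \right)} 120} + \frac{3831}{145 + 1169} = \frac{3209}{5^{2} \cdot 120} + \frac{3831}{145 + 1169} = \frac{3209}{25 \cdot 120} + \frac{3831}{1314} = \frac{3209}{3000} + 3831 \cdot \frac{1}{1314} = 3209 \cdot \frac{1}{3000} + \frac{1277}{438} = \frac{3209}{3000} + \frac{1277}{438} = \frac{290919}{73000}$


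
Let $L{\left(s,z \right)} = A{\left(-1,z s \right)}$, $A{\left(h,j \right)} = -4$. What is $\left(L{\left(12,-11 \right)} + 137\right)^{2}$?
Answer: $17689$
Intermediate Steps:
$L{\left(s,z \right)} = -4$
$\left(L{\left(12,-11 \right)} + 137\right)^{2} = \left(-4 + 137\right)^{2} = 133^{2} = 17689$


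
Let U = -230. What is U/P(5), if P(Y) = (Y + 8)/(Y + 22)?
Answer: -6210/13 ≈ -477.69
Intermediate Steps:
P(Y) = (8 + Y)/(22 + Y)
U/P(5) = -230*(22 + 5)/(8 + 5) = -230/(13/27) = -230/((1/27)*13) = -230/13/27 = -230*27/13 = -6210/13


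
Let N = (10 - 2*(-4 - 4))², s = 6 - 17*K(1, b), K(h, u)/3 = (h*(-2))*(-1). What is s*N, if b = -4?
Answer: -64896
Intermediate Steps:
K(h, u) = 6*h (K(h, u) = 3*((h*(-2))*(-1)) = 3*(-2*h*(-1)) = 3*(2*h) = 6*h)
s = -96 (s = 6 - 102 = -96)
N = 676 (N = (10 - 2*(-8))² = (10 + 16)² = 26² = 676)
s*N = -96*676 = -64896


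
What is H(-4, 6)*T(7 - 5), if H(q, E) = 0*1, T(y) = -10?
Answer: 0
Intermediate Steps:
H(q, E) = 0
H(-4, 6)*T(7 - 5) = 0*(-10) = 0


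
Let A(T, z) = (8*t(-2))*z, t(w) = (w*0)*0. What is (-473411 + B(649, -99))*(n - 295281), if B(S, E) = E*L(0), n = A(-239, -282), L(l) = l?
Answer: 139789273491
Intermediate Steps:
t(w) = 0 (t(w) = 0*0 = 0)
A(T, z) = 0 (A(T, z) = (8*0)*z = 0*z = 0)
n = 0
B(S, E) = 0 (B(S, E) = E*0 = 0)
(-473411 + B(649, -99))*(n - 295281) = (-473411 + 0)*(0 - 295281) = -473411*(-295281) = 139789273491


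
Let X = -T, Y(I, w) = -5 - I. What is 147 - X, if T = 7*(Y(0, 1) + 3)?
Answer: 133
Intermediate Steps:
T = -14 (T = 7*((-5 - 1*0) + 3) = 7*((-5 + 0) + 3) = 7*(-5 + 3) = 7*(-2) = -14)
X = 14 (X = -1*(-14) = 14)
147 - X = 147 - 1*14 = 147 - 14 = 133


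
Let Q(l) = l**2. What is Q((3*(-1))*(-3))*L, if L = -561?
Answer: -45441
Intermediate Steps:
Q((3*(-1))*(-3))*L = ((3*(-1))*(-3))**2*(-561) = (-3*(-3))**2*(-561) = 9**2*(-561) = 81*(-561) = -45441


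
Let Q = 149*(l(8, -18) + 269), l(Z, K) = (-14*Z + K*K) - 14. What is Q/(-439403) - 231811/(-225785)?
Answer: 86147651178/99210606355 ≈ 0.86833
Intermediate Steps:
l(Z, K) = -14 + K² - 14*Z (l(Z, K) = (-14*Z + K²) - 14 = (K² - 14*Z) - 14 = -14 + K² - 14*Z)
Q = 69583 (Q = 149*((-14 + (-18)² - 14*8) + 269) = 149*((-14 + 324 - 112) + 269) = 149*(198 + 269) = 149*467 = 69583)
Q/(-439403) - 231811/(-225785) = 69583/(-439403) - 231811/(-225785) = 69583*(-1/439403) - 231811*(-1/225785) = -69583/439403 + 231811/225785 = 86147651178/99210606355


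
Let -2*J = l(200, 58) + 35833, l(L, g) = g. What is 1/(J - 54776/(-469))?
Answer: -938/16723327 ≈ -5.6089e-5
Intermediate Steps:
J = -35891/2 (J = -(58 + 35833)/2 = -½*35891 = -35891/2 ≈ -17946.)
1/(J - 54776/(-469)) = 1/(-35891/2 - 54776/(-469)) = 1/(-35891/2 - 54776*(-1/469)) = 1/(-35891/2 + 54776/469) = 1/(-16723327/938) = -938/16723327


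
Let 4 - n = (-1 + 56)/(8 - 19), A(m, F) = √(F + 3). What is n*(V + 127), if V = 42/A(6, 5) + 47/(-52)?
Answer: 59013/52 + 189*√2/2 ≈ 1268.5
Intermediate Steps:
A(m, F) = √(3 + F)
n = 9 (n = 4 - (-1 + 56)/(8 - 19) = 4 - 55/(-11) = 4 - 55*(-1)/11 = 4 - 1*(-5) = 4 + 5 = 9)
V = -47/52 + 21*√2/2 (V = 42/(√(3 + 5)) + 47/(-52) = 42/(√8) + 47*(-1/52) = 42/((2*√2)) - 47/52 = 42*(√2/4) - 47/52 = 21*√2/2 - 47/52 = -47/52 + 21*√2/2 ≈ 13.945)
n*(V + 127) = 9*((-47/52 + 21*√2/2) + 127) = 9*(6557/52 + 21*√2/2) = 59013/52 + 189*√2/2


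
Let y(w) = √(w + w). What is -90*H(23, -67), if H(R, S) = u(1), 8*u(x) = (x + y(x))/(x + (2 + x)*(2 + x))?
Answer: -9/8 - 9*√2/8 ≈ -2.7160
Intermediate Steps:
y(w) = √2*√w (y(w) = √(2*w) = √2*√w)
u(x) = (x + √2*√x)/(8*(x + (2 + x)²)) (u(x) = ((x + √2*√x)/(x + (2 + x)*(2 + x)))/8 = ((x + √2*√x)/(x + (2 + x)²))/8 = (x + √2*√x)/(8*(x + (2 + x)²)))
H(R, S) = 1/80 + √2/80 (H(R, S) = (1 + √2*√1)/(8*(1 + (2 + 1)²)) = (1 + √2*1)/(8*(1 + 3²)) = (1 + √2)/(8*(1 + 9)) = (⅛)*(1 + √2)/10 = (⅛)*(⅒)*(1 + √2) = 1/80 + √2/80)
-90*H(23, -67) = -90*(1/80 + √2/80) = -9/8 - 9*√2/8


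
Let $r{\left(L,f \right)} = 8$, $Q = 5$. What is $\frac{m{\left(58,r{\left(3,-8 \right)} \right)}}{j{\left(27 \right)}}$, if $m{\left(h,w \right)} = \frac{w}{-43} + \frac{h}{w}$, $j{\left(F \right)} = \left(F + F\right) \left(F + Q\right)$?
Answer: $\frac{45}{11008} \approx 0.0040879$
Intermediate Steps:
$j{\left(F \right)} = 2 F \left(5 + F\right)$ ($j{\left(F \right)} = \left(F + F\right) \left(F + 5\right) = 2 F \left(5 + F\right)$)
$m{\left(h,w \right)} = - \frac{w}{43} + \frac{h}{w}$ ($m{\left(h,w \right)} = w \left(- \frac{1}{43}\right) + \frac{h}{w} = - \frac{w}{43} + \frac{h}{w}$)
$\frac{m{\left(58,r{\left(3,-8 \right)} \right)}}{j{\left(27 \right)}} = \frac{\left(- \frac{1}{43}\right) 8 + \frac{58}{8}}{2 \cdot 27 \left(5 + 27\right)} = \frac{- \frac{8}{43} + 58 \cdot \frac{1}{8}}{2 \cdot 27 \cdot 32} = \frac{- \frac{8}{43} + \frac{29}{4}}{1728} = \frac{1215}{172} \cdot \frac{1}{1728} = \frac{45}{11008}$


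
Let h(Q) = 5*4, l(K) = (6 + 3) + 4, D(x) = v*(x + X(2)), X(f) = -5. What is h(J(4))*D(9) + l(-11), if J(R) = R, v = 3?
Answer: 253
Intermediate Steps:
D(x) = -15 + 3*x (D(x) = 3*(x - 5) = 3*(-5 + x) = -15 + 3*x)
l(K) = 13 (l(K) = 9 + 4 = 13)
h(Q) = 20
h(J(4))*D(9) + l(-11) = 20*(-15 + 3*9) + 13 = 20*(-15 + 27) + 13 = 20*12 + 13 = 240 + 13 = 253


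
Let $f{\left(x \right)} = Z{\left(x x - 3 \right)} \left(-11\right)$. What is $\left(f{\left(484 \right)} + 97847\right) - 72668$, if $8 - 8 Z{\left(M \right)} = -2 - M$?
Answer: $- \frac{2375461}{8} \approx -2.9693 \cdot 10^{5}$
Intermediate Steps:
$Z{\left(M \right)} = \frac{5}{4} + \frac{M}{8}$ ($Z{\left(M \right)} = 1 - \frac{-2 - M}{8} = 1 + \left(\frac{1}{4} + \frac{M}{8}\right) = \frac{5}{4} + \frac{M}{8}$)
$f{\left(x \right)} = - \frac{77}{8} - \frac{11 x^{2}}{8}$ ($f{\left(x \right)} = \left(\frac{5}{4} + \frac{x x - 3}{8}\right) \left(-11\right) = \left(\frac{5}{4} + \frac{x^{2} - 3}{8}\right) \left(-11\right) = \left(\frac{5}{4} + \frac{-3 + x^{2}}{8}\right) \left(-11\right) = \left(\frac{5}{4} + \left(- \frac{3}{8} + \frac{x^{2}}{8}\right)\right) \left(-11\right) = \left(\frac{7}{8} + \frac{x^{2}}{8}\right) \left(-11\right) = - \frac{77}{8} - \frac{11 x^{2}}{8}$)
$\left(f{\left(484 \right)} + 97847\right) - 72668 = \left(\left(- \frac{77}{8} - \frac{11 \cdot 484^{2}}{8}\right) + 97847\right) - 72668 = \left(\left(- \frac{77}{8} - 322102\right) + 97847\right) - 72668 = \left(- \frac{2576893}{8} + 97847\right) - 72668 = - \frac{1794117}{8} - 72668 = - \frac{2375461}{8}$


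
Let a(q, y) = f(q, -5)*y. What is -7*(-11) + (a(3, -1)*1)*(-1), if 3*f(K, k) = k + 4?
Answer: 230/3 ≈ 76.667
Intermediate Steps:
f(K, k) = 4/3 + k/3 (f(K, k) = (k + 4)/3 = (4 + k)/3 = 4/3 + k/3)
a(q, y) = -y/3 (a(q, y) = (4/3 + (1/3)*(-5))*y = (4/3 - 5/3)*y = -y/3)
-7*(-11) + (a(3, -1)*1)*(-1) = -7*(-11) + (-1/3*(-1)*1)*(-1) = 77 + ((1/3)*1)*(-1) = 77 + (1/3)*(-1) = 77 - 1/3 = 230/3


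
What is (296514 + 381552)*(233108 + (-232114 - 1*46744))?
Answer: -31021519500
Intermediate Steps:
(296514 + 381552)*(233108 + (-232114 - 1*46744)) = 678066*(233108 + (-232114 - 46744)) = 678066*(233108 - 278858) = 678066*(-45750) = -31021519500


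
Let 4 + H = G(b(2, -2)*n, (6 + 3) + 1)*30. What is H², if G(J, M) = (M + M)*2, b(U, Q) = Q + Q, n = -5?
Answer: 1430416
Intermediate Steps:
b(U, Q) = 2*Q
G(J, M) = 4*M (G(J, M) = (2*M)*2 = 4*M)
H = 1196 (H = -4 + (4*((6 + 3) + 1))*30 = -4 + (4*(9 + 1))*30 = -4 + (4*10)*30 = -4 + 40*30 = -4 + 1200 = 1196)
H² = 1196² = 1430416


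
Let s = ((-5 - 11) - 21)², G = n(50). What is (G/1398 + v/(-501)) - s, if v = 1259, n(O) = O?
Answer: -160096649/116733 ≈ -1371.5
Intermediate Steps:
G = 50
s = 1369 (s = (-16 - 21)² = (-37)² = 1369)
(G/1398 + v/(-501)) - s = (50/1398 + 1259/(-501)) - 1*1369 = (50*(1/1398) + 1259*(-1/501)) - 1369 = (25/699 - 1259/501) - 1369 = -289172/116733 - 1369 = -160096649/116733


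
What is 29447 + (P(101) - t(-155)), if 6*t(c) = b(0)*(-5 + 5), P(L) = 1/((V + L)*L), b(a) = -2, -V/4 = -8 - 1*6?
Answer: 466941080/15857 ≈ 29447.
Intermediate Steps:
V = 56 (V = -4*(-8 - 1*6) = -4*(-8 - 6) = -4*(-14) = 56)
P(L) = 1/(L*(56 + L)) (P(L) = 1/((56 + L)*L) = 1/(L*(56 + L)))
t(c) = 0 (t(c) = (-2*(-5 + 5))/6 = (-2*0)/6 = (⅙)*0 = 0)
29447 + (P(101) - t(-155)) = 29447 + (1/(101*(56 + 101)) - 1*0) = 29447 + ((1/101)/157 + 0) = 29447 + ((1/101)*(1/157) + 0) = 29447 + (1/15857 + 0) = 29447 + 1/15857 = 466941080/15857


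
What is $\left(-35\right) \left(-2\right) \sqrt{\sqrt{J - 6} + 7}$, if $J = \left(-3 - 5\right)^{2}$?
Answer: $70 \sqrt{7 + \sqrt{58}} \approx 267.61$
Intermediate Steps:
$J = 64$ ($J = \left(-8\right)^{2} = 64$)
$\left(-35\right) \left(-2\right) \sqrt{\sqrt{J - 6} + 7} = \left(-35\right) \left(-2\right) \sqrt{\sqrt{64 - 6} + 7} = 70 \sqrt{\sqrt{58} + 7} = 70 \sqrt{7 + \sqrt{58}}$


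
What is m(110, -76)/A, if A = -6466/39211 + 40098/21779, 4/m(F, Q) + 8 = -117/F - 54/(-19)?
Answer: -892405305605/2326658751374 ≈ -0.38356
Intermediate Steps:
m(F, Q) = 4/(-98/19 - 117/F) (m(F, Q) = 4/(-8 + (-117/F - 54/(-19))) = 4/(-8 + (-117/F - 54*(-1/19))) = 4/(-8 + (-117/F + 54/19)) = 4/(-8 + (54/19 - 117/F)) = 4/(-98/19 - 117/F))
A = 1431459664/853976369 (A = -6466*1/39211 + 40098*(1/21779) = -6466/39211 + 40098/21779 = 1431459664/853976369 ≈ 1.6762)
m(110, -76)/A = (-76*110/(2223 + 98*110))/(1431459664/853976369) = -76*110/(2223 + 10780)*(853976369/1431459664) = -76*110/13003*(853976369/1431459664) = -76*110*1/13003*(853976369/1431459664) = -8360/13003*853976369/1431459664 = -892405305605/2326658751374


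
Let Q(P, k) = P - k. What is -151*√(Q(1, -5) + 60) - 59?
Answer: -59 - 151*√66 ≈ -1285.7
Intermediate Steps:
-151*√(Q(1, -5) + 60) - 59 = -151*√((1 - 1*(-5)) + 60) - 59 = -151*√((1 + 5) + 60) - 59 = -151*√(6 + 60) - 59 = -151*√66 - 59 = -59 - 151*√66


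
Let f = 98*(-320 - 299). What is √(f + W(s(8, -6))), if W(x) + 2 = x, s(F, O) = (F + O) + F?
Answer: I*√60654 ≈ 246.28*I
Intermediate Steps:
s(F, O) = O + 2*F
W(x) = -2 + x
f = -60662 (f = 98*(-619) = -60662)
√(f + W(s(8, -6))) = √(-60662 + (-2 + (-6 + 2*8))) = √(-60662 + (-2 + (-6 + 16))) = √(-60662 + (-2 + 10)) = √(-60662 + 8) = √(-60654) = I*√60654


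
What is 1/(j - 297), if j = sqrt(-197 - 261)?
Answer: -297/88667 - I*sqrt(458)/88667 ≈ -0.0033496 - 0.00024136*I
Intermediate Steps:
j = I*sqrt(458) (j = sqrt(-458) = I*sqrt(458) ≈ 21.401*I)
1/(j - 297) = 1/(I*sqrt(458) - 297) = 1/(-297 + I*sqrt(458))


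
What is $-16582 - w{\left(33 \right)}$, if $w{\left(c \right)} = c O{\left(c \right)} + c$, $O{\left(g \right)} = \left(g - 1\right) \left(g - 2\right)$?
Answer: $-49351$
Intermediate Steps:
$O{\left(g \right)} = \left(-1 + g\right) \left(-2 + g\right)$
$w{\left(c \right)} = c + c \left(2 + c^{2} - 3 c\right)$ ($w{\left(c \right)} = c \left(2 + c^{2} - 3 c\right) + c = c + c \left(2 + c^{2} - 3 c\right)$)
$-16582 - w{\left(33 \right)} = -16582 - 33 \left(3 + 33^{2} - 99\right) = -16582 - 33 \left(3 + 1089 - 99\right) = -16582 - 33 \cdot 993 = -16582 - 32769 = -49351$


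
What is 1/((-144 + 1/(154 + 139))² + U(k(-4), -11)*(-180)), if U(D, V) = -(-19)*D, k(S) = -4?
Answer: 85849/2954494801 ≈ 2.9057e-5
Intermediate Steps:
U(D, V) = 19*D
1/((-144 + 1/(154 + 139))² + U(k(-4), -11)*(-180)) = 1/((-144 + 1/(154 + 139))² + (19*(-4))*(-180)) = 1/((-144 + 1/293)² - 76*(-180)) = 1/((-144 + 1/293)² + 13680) = 1/((-42191/293)² + 13680) = 1/(1780080481/85849 + 13680) = 1/(2954494801/85849) = 85849/2954494801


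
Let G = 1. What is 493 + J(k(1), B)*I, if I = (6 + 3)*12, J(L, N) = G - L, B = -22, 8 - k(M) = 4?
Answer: 169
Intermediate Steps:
k(M) = 4 (k(M) = 8 - 1*4 = 8 - 4 = 4)
J(L, N) = 1 - L
I = 108 (I = 9*12 = 108)
493 + J(k(1), B)*I = 493 + (1 - 1*4)*108 = 493 + (1 - 4)*108 = 493 - 3*108 = 493 - 324 = 169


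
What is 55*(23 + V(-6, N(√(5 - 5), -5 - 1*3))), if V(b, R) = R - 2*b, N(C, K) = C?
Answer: 1925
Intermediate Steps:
55*(23 + V(-6, N(√(5 - 5), -5 - 1*3))) = 55*(23 + (√(5 - 5) - 2*(-6))) = 55*(23 + (√0 + 12)) = 55*(23 + (0 + 12)) = 55*(23 + 12) = 55*35 = 1925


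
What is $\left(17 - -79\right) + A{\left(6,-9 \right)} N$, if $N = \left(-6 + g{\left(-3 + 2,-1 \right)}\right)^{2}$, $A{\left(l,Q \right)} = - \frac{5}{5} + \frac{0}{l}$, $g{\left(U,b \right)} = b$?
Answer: $47$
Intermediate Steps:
$A{\left(l,Q \right)} = -1$ ($A{\left(l,Q \right)} = \left(-5\right) \frac{1}{5} + 0 = -1 + 0 = -1$)
$N = 49$ ($N = \left(-6 - 1\right)^{2} = \left(-7\right)^{2} = 49$)
$\left(17 - -79\right) + A{\left(6,-9 \right)} N = \left(17 - -79\right) - 49 = \left(17 + 79\right) - 49 = 96 - 49 = 47$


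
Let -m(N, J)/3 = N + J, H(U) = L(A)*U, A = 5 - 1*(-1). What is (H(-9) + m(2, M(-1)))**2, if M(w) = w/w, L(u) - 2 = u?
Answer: 6561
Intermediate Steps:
A = 6 (A = 5 + 1 = 6)
L(u) = 2 + u
M(w) = 1
H(U) = 8*U (H(U) = (2 + 6)*U = 8*U)
m(N, J) = -3*J - 3*N (m(N, J) = -3*(N + J) = -3*(J + N) = -3*J - 3*N)
(H(-9) + m(2, M(-1)))**2 = (8*(-9) + (-3*1 - 3*2))**2 = (-72 + (-3 - 6))**2 = (-72 - 9)**2 = (-81)**2 = 6561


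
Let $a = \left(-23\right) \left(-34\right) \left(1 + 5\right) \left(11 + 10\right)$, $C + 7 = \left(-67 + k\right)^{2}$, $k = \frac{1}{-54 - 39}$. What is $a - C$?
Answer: $\frac{813425987}{8649} \approx 94049.0$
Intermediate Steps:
$k = - \frac{1}{93}$ ($k = \frac{1}{-93} = - \frac{1}{93} \approx -0.010753$)
$C = \frac{38777281}{8649}$ ($C = -7 + \left(-67 - \frac{1}{93}\right)^{2} = -7 + \left(- \frac{6232}{93}\right)^{2} = -7 + \frac{38837824}{8649} = \frac{38777281}{8649} \approx 4483.4$)
$a = 98532$ ($a = 782 \cdot 6 \cdot 21 = 782 \cdot 126 = 98532$)
$a - C = 98532 - \frac{38777281}{8649} = \frac{813425987}{8649}$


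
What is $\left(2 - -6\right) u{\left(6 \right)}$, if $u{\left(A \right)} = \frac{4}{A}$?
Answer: $\frac{16}{3} \approx 5.3333$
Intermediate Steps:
$\left(2 - -6\right) u{\left(6 \right)} = \left(2 - -6\right) \frac{4}{6} = \left(2 + 6\right) 4 \cdot \frac{1}{6} = 8 \cdot \frac{2}{3} = \frac{16}{3}$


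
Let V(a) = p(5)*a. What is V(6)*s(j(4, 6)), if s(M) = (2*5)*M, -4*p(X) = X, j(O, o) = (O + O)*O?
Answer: -2400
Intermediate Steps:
j(O, o) = 2*O² (j(O, o) = (2*O)*O = 2*O²)
p(X) = -X/4
s(M) = 10*M
V(a) = -5*a/4 (V(a) = (-¼*5)*a = -5*a/4)
V(6)*s(j(4, 6)) = (-5/4*6)*(10*(2*4²)) = -75*2*16 = -75*32 = -15/2*320 = -2400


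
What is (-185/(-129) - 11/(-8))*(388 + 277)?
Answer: 1927835/1032 ≈ 1868.1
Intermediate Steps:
(-185/(-129) - 11/(-8))*(388 + 277) = (-185*(-1/129) - 11*(-1/8))*665 = (185/129 + 11/8)*665 = (2899/1032)*665 = 1927835/1032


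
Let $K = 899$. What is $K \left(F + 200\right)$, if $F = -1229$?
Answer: $-925071$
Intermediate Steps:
$K \left(F + 200\right) = 899 \left(-1229 + 200\right) = 899 \left(-1029\right) = -925071$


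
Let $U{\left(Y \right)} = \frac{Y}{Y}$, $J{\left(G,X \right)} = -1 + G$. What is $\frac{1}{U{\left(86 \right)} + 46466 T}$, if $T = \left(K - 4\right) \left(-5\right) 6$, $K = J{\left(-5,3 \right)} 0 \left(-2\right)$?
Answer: $\frac{1}{5575921} \approx 1.7934 \cdot 10^{-7}$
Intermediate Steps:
$K = 0$ ($K = \left(-1 - 5\right) 0 \left(-2\right) = \left(-6\right) 0 \left(-2\right) = 0 \left(-2\right) = 0$)
$U{\left(Y \right)} = 1$
$T = 120$ ($T = \left(0 - 4\right) \left(-5\right) 6 = \left(-4\right) \left(-5\right) 6 = 20 \cdot 6 = 120$)
$\frac{1}{U{\left(86 \right)} + 46466 T} = \frac{1}{1 + 46466 \cdot 120} = \frac{1}{1 + 5575920} = \frac{1}{5575921}$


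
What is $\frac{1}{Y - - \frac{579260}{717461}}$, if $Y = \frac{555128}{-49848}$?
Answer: $- \frac{4470499491}{46175967191} \approx -0.096814$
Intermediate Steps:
$Y = - \frac{69391}{6231}$ ($Y = 555128 \left(- \frac{1}{49848}\right) = - \frac{69391}{6231} \approx -11.136$)
$\frac{1}{Y - - \frac{579260}{717461}} = \frac{1}{- \frac{69391}{6231} - - \frac{579260}{717461}} = \frac{1}{- \frac{69391}{6231} + \frac{579260}{717461}} = \frac{1}{- \frac{46175967191}{4470499491}} = - \frac{4470499491}{46175967191}$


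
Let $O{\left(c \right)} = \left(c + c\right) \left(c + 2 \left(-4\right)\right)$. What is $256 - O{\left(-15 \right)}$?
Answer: $-434$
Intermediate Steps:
$O{\left(c \right)} = 2 c \left(-8 + c\right)$ ($O{\left(c \right)} = 2 c \left(c - 8\right) = 2 c \left(-8 + c\right)$)
$256 - O{\left(-15 \right)} = 256 - 2 \left(-15\right) \left(-8 - 15\right) = 256 - 2 \left(-15\right) \left(-23\right) = 256 - 690 = -434$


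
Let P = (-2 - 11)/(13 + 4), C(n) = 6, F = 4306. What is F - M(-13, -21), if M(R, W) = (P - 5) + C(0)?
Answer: 73198/17 ≈ 4305.8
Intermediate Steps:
P = -13/17 ≈ -0.76471
M(R, W) = 4/17 (M(R, W) = (-13/17 - 5) + 6 = -98/17 + 6 = 4/17)
F - M(-13, -21) = 4306 - 1*4/17 = 4306 - 4/17 = 73198/17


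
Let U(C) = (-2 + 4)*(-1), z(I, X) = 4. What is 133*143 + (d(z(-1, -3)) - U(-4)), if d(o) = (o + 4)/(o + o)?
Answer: 19022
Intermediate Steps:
d(o) = (4 + o)/(2*o) (d(o) = (4 + o)/((2*o)) = (4 + o)*(1/(2*o)) = (4 + o)/(2*o))
U(C) = -2 (U(C) = 2*(-1) = -2)
133*143 + (d(z(-1, -3)) - U(-4)) = 133*143 + ((½)*(4 + 4)/4 - 1*(-2)) = 19019 + ((½)*(¼)*8 + 2) = 19019 + (1 + 2) = 19019 + 3 = 19022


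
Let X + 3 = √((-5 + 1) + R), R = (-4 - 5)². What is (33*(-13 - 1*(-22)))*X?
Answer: -891 + 297*√77 ≈ 1715.2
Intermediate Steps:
R = 81 (R = (-9)² = 81)
X = -3 + √77 (X = -3 + √((-5 + 1) + 81) = -3 + √(-4 + 81) = -3 + √77 ≈ 5.7750)
(33*(-13 - 1*(-22)))*X = (33*(-13 - 1*(-22)))*(-3 + √77) = (33*(-13 + 22))*(-3 + √77) = (33*9)*(-3 + √77) = 297*(-3 + √77) = -891 + 297*√77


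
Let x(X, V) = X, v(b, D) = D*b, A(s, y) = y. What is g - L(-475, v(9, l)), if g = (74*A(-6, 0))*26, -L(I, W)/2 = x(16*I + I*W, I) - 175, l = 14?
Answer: -135250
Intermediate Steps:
L(I, W) = 350 - 32*I - 2*I*W (L(I, W) = -2*((16*I + I*W) - 175) = -2*(-175 + 16*I + I*W) = 350 - 32*I - 2*I*W)
g = 0 (g = (74*0)*26 = 0*26 = 0)
g - L(-475, v(9, l)) = 0 - (350 - 2*(-475)*(16 + 14*9)) = 0 - (350 - 2*(-475)*(16 + 126)) = 0 - (350 - 2*(-475)*142) = 0 - (350 + 134900) = 0 - 1*135250 = 0 - 135250 = -135250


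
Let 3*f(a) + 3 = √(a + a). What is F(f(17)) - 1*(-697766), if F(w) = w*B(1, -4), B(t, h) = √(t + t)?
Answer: 697766 + √2*(-3 + √34)/3 ≈ 6.9777e+5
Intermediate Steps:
B(t, h) = √2*√t (B(t, h) = √(2*t) = √2*√t)
f(a) = -1 + √2*√a/3 (f(a) = -1 + √(a + a)/3 = -1 + √(2*a)/3 = -1 + (√2*√a)/3 = -1 + √2*√a/3)
F(w) = w*√2 (F(w) = w*(√2*√1) = w*(√2*1) = w*√2)
F(f(17)) - 1*(-697766) = (-1 + √2*√17/3)*√2 - 1*(-697766) = (-1 + √34/3)*√2 + 697766 = √2*(-1 + √34/3) + 697766 = 697766 + √2*(-1 + √34/3)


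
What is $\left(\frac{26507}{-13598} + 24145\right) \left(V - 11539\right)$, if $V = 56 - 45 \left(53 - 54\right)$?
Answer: $- \frac{144425515689}{523} \approx -2.7615 \cdot 10^{8}$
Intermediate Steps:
$V = 101$ ($V = 56 - 45 \left(53 - 54\right) = 56 - -45 = 56 + 45 = 101$)
$\left(\frac{26507}{-13598} + 24145\right) \left(V - 11539\right) = \left(\frac{26507}{-13598} + 24145\right) \left(101 - 11539\right) = \left(26507 \left(- \frac{1}{13598}\right) + 24145\right) \left(-11438\right) = \left(- \frac{2039}{1046} + 24145\right) \left(-11438\right) = \frac{25253631}{1046} \left(-11438\right) = - \frac{144425515689}{523}$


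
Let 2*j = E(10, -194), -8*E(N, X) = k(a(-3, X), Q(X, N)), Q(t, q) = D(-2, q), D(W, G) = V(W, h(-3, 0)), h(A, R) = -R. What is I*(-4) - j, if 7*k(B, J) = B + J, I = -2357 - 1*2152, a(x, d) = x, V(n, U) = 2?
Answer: 2020031/112 ≈ 18036.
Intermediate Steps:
D(W, G) = 2
Q(t, q) = 2
I = -4509 (I = -2357 - 2152 = -4509)
k(B, J) = B/7 + J/7 (k(B, J) = (B + J)/7 = B/7 + J/7)
E(N, X) = 1/56 (E(N, X) = -((1/7)*(-3) + (1/7)*2)/8 = -(-3/7 + 2/7)/8 = -1/8*(-1/7) = 1/56)
j = 1/112 (j = (1/2)*(1/56) = 1/112 ≈ 0.0089286)
I*(-4) - j = -4509*(-4) - 1*1/112 = 18036 - 1/112 = 2020031/112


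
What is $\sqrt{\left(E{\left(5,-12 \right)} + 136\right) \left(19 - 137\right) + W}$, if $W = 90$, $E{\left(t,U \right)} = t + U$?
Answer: $2 i \sqrt{3783} \approx 123.01 i$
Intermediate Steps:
$E{\left(t,U \right)} = U + t$
$\sqrt{\left(E{\left(5,-12 \right)} + 136\right) \left(19 - 137\right) + W} = \sqrt{\left(\left(-12 + 5\right) + 136\right) \left(19 - 137\right) + 90} = \sqrt{\left(-7 + 136\right) \left(-118\right) + 90} = \sqrt{129 \left(-118\right) + 90} = \sqrt{-15222 + 90} = \sqrt{-15132} = 2 i \sqrt{3783}$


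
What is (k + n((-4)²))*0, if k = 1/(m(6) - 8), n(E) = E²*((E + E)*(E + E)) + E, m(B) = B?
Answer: 0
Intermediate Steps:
n(E) = E + 4*E⁴ (n(E) = E²*((2*E)*(2*E)) + E = E²*(4*E²) + E = 4*E⁴ + E = E + 4*E⁴)
k = -½ (k = 1/(6 - 8) = 1/(-2) = -½ ≈ -0.50000)
(k + n((-4)²))*0 = (-½ + ((-4)² + 4*((-4)²)⁴))*0 = (-½ + (16 + 4*16⁴))*0 = (-½ + (16 + 4*65536))*0 = (-½ + (16 + 262144))*0 = (-½ + 262160)*0 = (524319/2)*0 = 0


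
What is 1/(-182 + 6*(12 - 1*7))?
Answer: -1/152 ≈ -0.0065789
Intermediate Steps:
1/(-182 + 6*(12 - 1*7)) = 1/(-182 + 6*(12 - 7)) = 1/(-182 + 6*5) = 1/(-182 + 30) = 1/(-152) = -1/152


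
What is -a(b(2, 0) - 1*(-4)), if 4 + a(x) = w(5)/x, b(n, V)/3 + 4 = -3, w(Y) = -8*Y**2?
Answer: -132/17 ≈ -7.7647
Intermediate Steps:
b(n, V) = -21 (b(n, V) = -12 + 3*(-3) = -12 - 9 = -21)
a(x) = -4 - 200/x (a(x) = -4 + (-8*5**2)/x = -4 + (-8*25)/x = -4 - 200/x)
-a(b(2, 0) - 1*(-4)) = -(-4 - 200/(-21 - 1*(-4))) = -(-4 - 200/(-21 + 4)) = -(-4 - 200/(-17)) = -(-4 - 200*(-1/17)) = -(-4 + 200/17) = -1*132/17 = -132/17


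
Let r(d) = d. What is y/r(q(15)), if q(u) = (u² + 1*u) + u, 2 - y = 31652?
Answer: -2110/17 ≈ -124.12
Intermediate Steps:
y = -31650 (y = 2 - 1*31652 = 2 - 31652 = -31650)
q(u) = u² + 2*u (q(u) = (u² + u) + u = (u + u²) + u = u² + 2*u)
y/r(q(15)) = -31650*1/(15*(2 + 15)) = -31650/(15*17) = -31650/255 = -31650*1/255 = -2110/17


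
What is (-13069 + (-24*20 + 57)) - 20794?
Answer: -34286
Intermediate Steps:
(-13069 + (-24*20 + 57)) - 20794 = (-13069 + (-480 + 57)) - 20794 = (-13069 - 423) - 20794 = -13492 - 20794 = -34286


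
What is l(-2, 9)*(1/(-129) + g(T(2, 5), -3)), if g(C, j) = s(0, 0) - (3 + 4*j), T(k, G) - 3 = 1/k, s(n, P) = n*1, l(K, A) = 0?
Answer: 0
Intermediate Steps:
s(n, P) = n
T(k, G) = 3 + 1/k
g(C, j) = -3 - 4*j (g(C, j) = 0 - (3 + 4*j) = 0 + (-3 - 4*j) = -3 - 4*j)
l(-2, 9)*(1/(-129) + g(T(2, 5), -3)) = 0*(1/(-129) + (-3 - 4*(-3))) = 0*(-1/129 + (-3 + 12)) = 0*(-1/129 + 9) = 0*(1160/129) = 0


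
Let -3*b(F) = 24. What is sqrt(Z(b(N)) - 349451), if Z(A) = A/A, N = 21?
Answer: 5*I*sqrt(13978) ≈ 591.14*I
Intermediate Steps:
b(F) = -8 (b(F) = -1/3*24 = -8)
Z(A) = 1
sqrt(Z(b(N)) - 349451) = sqrt(1 - 349451) = sqrt(-349450) = 5*I*sqrt(13978)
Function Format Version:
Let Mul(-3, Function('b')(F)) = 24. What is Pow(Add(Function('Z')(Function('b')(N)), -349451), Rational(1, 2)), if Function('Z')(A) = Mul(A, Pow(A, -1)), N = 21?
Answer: Mul(5, I, Pow(13978, Rational(1, 2))) ≈ Mul(591.14, I)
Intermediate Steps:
Function('b')(F) = -8 (Function('b')(F) = Mul(Rational(-1, 3), 24) = -8)
Function('Z')(A) = 1
Pow(Add(Function('Z')(Function('b')(N)), -349451), Rational(1, 2)) = Pow(Add(1, -349451), Rational(1, 2)) = Pow(-349450, Rational(1, 2)) = Mul(5, I, Pow(13978, Rational(1, 2)))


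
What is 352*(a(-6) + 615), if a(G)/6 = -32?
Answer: 148896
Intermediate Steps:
a(G) = -192 (a(G) = 6*(-32) = -192)
352*(a(-6) + 615) = 352*(-192 + 615) = 352*423 = 148896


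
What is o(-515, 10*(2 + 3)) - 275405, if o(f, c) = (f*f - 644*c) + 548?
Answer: -41832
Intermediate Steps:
o(f, c) = 548 + f² - 644*c (o(f, c) = (f² - 644*c) + 548 = 548 + f² - 644*c)
o(-515, 10*(2 + 3)) - 275405 = (548 + (-515)² - 6440*(2 + 3)) - 275405 = (548 + 265225 - 6440*5) - 275405 = (548 + 265225 - 644*50) - 275405 = (548 + 265225 - 32200) - 275405 = 233573 - 275405 = -41832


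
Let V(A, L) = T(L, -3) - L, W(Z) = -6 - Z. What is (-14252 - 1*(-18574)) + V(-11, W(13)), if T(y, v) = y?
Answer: 4322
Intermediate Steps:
V(A, L) = 0 (V(A, L) = L - L = 0)
(-14252 - 1*(-18574)) + V(-11, W(13)) = (-14252 - 1*(-18574)) + 0 = (-14252 + 18574) + 0 = 4322 + 0 = 4322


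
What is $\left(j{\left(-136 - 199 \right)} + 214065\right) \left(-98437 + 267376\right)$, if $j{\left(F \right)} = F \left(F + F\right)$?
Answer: $74082285585$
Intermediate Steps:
$j{\left(F \right)} = 2 F^{2}$ ($j{\left(F \right)} = F 2 F = 2 F^{2}$)
$\left(j{\left(-136 - 199 \right)} + 214065\right) \left(-98437 + 267376\right) = \left(2 \left(-136 - 199\right)^{2} + 214065\right) \left(-98437 + 267376\right) = \left(2 \left(-335\right)^{2} + 214065\right) 168939 = \left(2 \cdot 112225 + 214065\right) 168939 = \left(224450 + 214065\right) 168939 = 438515 \cdot 168939 = 74082285585$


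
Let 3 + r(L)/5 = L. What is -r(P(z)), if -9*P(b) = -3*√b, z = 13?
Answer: 15 - 5*√13/3 ≈ 8.9908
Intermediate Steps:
P(b) = √b/3 (P(b) = -(-1)*√b/3 = √b/3)
r(L) = -15 + 5*L
-r(P(z)) = -(-15 + 5*(√13/3)) = -(-15 + 5*√13/3) = 15 - 5*√13/3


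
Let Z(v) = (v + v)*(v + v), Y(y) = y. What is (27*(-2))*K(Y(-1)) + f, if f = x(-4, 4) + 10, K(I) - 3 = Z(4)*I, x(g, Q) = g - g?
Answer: 3304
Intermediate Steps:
x(g, Q) = 0
Z(v) = 4*v² (Z(v) = (2*v)*(2*v) = 4*v²)
K(I) = 3 + 64*I (K(I) = 3 + (4*4²)*I = 3 + (4*16)*I = 3 + 64*I)
f = 10 (f = 0 + 10 = 10)
(27*(-2))*K(Y(-1)) + f = (27*(-2))*(3 + 64*(-1)) + 10 = -54*(3 - 64) + 10 = -54*(-61) + 10 = 3294 + 10 = 3304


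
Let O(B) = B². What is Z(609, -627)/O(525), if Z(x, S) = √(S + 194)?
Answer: I*√433/275625 ≈ 7.5496e-5*I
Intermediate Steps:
Z(x, S) = √(194 + S)
Z(609, -627)/O(525) = √(194 - 627)/(525²) = √(-433)/275625 = (I*√433)*(1/275625) = I*√433/275625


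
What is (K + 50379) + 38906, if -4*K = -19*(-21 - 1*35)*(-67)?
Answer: 107107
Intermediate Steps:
K = 17822 (K = -(-19*(-21 - 1*35))*(-67)/4 = -(-19*(-21 - 35))*(-67)/4 = -(-19*(-56))*(-67)/4 = -266*(-67) = -¼*(-71288) = 17822)
(K + 50379) + 38906 = (17822 + 50379) + 38906 = 68201 + 38906 = 107107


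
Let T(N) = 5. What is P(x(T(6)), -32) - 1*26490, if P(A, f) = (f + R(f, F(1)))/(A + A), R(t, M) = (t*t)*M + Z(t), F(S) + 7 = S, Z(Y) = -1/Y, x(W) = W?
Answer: -8674431/320 ≈ -27108.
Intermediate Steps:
F(S) = -7 + S
R(t, M) = -1/t + M*t**2 (R(t, M) = (t*t)*M - 1/t = t**2*M - 1/t = M*t**2 - 1/t = -1/t + M*t**2)
P(A, f) = (f + (-1 - 6*f**3)/f)/(2*A) (P(A, f) = (f + (-1 + (-7 + 1)*f**3)/f)/(A + A) = (f + (-1 - 6*f**3)/f)/((2*A)) = (f + (-1 - 6*f**3)/f)*(1/(2*A)) = (f + (-1 - 6*f**3)/f)/(2*A))
P(x(T(6)), -32) - 1*26490 = (1/2)*(-1 + (-32)**2 - 6*(-32)**3)/(5*(-32)) - 1*26490 = (1/2)*(1/5)*(-1/32)*(-1 + 1024 - 6*(-32768)) - 26490 = (1/2)*(1/5)*(-1/32)*(-1 + 1024 + 196608) - 26490 = (1/2)*(1/5)*(-1/32)*197631 - 26490 = -197631/320 - 26490 = -8674431/320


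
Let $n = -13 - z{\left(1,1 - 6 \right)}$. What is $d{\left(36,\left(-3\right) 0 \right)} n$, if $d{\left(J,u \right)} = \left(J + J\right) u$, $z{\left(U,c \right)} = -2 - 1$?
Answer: $0$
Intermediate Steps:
$z{\left(U,c \right)} = -3$
$n = -10$ ($n = -13 - -3 = -13 + 3 = -10$)
$d{\left(J,u \right)} = 2 J u$
$d{\left(36,\left(-3\right) 0 \right)} n = 2 \cdot 36 \left(\left(-3\right) 0\right) \left(-10\right) = 2 \cdot 36 \cdot 0 \left(-10\right) = 0 \left(-10\right) = 0$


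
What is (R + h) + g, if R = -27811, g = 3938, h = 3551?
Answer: -20322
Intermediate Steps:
(R + h) + g = (-27811 + 3551) + 3938 = -24260 + 3938 = -20322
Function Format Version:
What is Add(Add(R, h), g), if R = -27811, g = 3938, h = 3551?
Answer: -20322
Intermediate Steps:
Add(Add(R, h), g) = Add(Add(-27811, 3551), 3938) = Add(-24260, 3938) = -20322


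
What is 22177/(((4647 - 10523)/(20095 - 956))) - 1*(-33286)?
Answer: -228857067/5876 ≈ -38948.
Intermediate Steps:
22177/(((4647 - 10523)/(20095 - 956))) - 1*(-33286) = 22177/((-5876/19139)) + 33286 = 22177/((-5876*1/19139)) + 33286 = 22177/(-5876/19139) + 33286 = 22177*(-19139/5876) + 33286 = -424445603/5876 + 33286 = -228857067/5876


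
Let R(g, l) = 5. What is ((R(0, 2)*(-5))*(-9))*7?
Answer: 1575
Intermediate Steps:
((R(0, 2)*(-5))*(-9))*7 = ((5*(-5))*(-9))*7 = -25*(-9)*7 = 225*7 = 1575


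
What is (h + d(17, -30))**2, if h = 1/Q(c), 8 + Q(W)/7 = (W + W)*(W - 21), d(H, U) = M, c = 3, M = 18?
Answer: 213598225/659344 ≈ 323.96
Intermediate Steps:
d(H, U) = 18
Q(W) = -56 + 14*W*(-21 + W) (Q(W) = -56 + 7*((W + W)*(W - 21)) = -56 + 7*((2*W)*(-21 + W)) = -56 + 7*(2*W*(-21 + W)) = -56 + 14*W*(-21 + W))
h = -1/812 (h = 1/(-56 - 294*3 + 14*3**2) = 1/(-56 - 882 + 14*9) = 1/(-56 - 882 + 126) = 1/(-812) = -1/812 ≈ -0.0012315)
(h + d(17, -30))**2 = (-1/812 + 18)**2 = (14615/812)**2 = 213598225/659344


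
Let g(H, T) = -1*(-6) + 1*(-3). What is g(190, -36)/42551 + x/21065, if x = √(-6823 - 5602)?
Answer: 3/42551 + I*√497/4213 ≈ 7.0504e-5 + 0.0052916*I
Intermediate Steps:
g(H, T) = 3 (g(H, T) = 6 - 3 = 3)
x = 5*I*√497 (x = √(-12425) = 5*I*√497 ≈ 111.47*I)
g(190, -36)/42551 + x/21065 = 3/42551 + (5*I*√497)/21065 = 3*(1/42551) + (5*I*√497)*(1/21065) = 3/42551 + I*√497/4213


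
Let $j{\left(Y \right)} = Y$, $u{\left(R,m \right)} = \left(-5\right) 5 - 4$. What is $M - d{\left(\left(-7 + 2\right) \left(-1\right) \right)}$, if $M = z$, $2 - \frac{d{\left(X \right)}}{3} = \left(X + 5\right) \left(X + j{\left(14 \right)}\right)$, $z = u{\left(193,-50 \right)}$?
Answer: $535$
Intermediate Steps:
$u{\left(R,m \right)} = -29$ ($u{\left(R,m \right)} = -25 - 4 = -29$)
$z = -29$
$d{\left(X \right)} = 6 - 3 \left(5 + X\right) \left(14 + X\right)$ ($d{\left(X \right)} = 6 - 3 \left(X + 5\right) \left(X + 14\right) = 6 - 3 \left(5 + X\right) \left(14 + X\right)$)
$M = -29$
$M - d{\left(\left(-7 + 2\right) \left(-1\right) \right)} = -29 - \left(-204 - 57 \left(-7 + 2\right) \left(-1\right) - 3 \left(\left(-7 + 2\right) \left(-1\right)\right)^{2}\right) = -29 - \left(-204 - 57 \left(\left(-5\right) \left(-1\right)\right) - 3 \left(\left(-5\right) \left(-1\right)\right)^{2}\right) = -29 - \left(-204 - 285 - 3 \cdot 5^{2}\right) = -29 - \left(-204 - 285 - 75\right) = -29 - -564 = -29 + 564 = 535$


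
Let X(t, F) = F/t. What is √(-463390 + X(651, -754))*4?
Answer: 8*I*√49096409061/651 ≈ 2722.9*I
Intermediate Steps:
√(-463390 + X(651, -754))*4 = √(-463390 - 754/651)*4 = √(-301667644/651)*4 = (2*I*√49096409061/651)*4 = 8*I*√49096409061/651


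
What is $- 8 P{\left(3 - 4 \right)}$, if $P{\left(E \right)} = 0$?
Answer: $0$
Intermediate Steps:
$- 8 P{\left(3 - 4 \right)} = \left(-8\right) 0 = 0$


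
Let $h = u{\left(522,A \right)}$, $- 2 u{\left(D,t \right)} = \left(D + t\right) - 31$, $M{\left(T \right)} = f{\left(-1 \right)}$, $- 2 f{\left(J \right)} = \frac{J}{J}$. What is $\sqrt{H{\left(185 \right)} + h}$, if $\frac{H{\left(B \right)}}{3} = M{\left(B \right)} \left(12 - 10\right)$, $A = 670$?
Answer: $\frac{i \sqrt{2334}}{2} \approx 24.156 i$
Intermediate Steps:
$f{\left(J \right)} = - \frac{1}{2}$ ($f{\left(J \right)} = - \frac{J \frac{1}{J}}{2} = \left(- \frac{1}{2}\right) 1 = - \frac{1}{2}$)
$M{\left(T \right)} = - \frac{1}{2}$
$u{\left(D,t \right)} = \frac{31}{2} - \frac{D}{2} - \frac{t}{2}$ ($u{\left(D,t \right)} = - \frac{\left(D + t\right) - 31}{2} = - \frac{-31 + D + t}{2} = \frac{31}{2} - \frac{D}{2} - \frac{t}{2}$)
$H{\left(B \right)} = -3$ ($H{\left(B \right)} = 3 \left(- \frac{12 - 10}{2}\right) = 3 \left(\left(- \frac{1}{2}\right) 2\right) = 3 \left(-1\right) = -3$)
$h = - \frac{1161}{2}$ ($h = \frac{31}{2} - 261 - 335 = - \frac{1161}{2} \approx -580.5$)
$\sqrt{H{\left(185 \right)} + h} = \sqrt{-3 - \frac{1161}{2}} = \sqrt{- \frac{1167}{2}} = \frac{i \sqrt{2334}}{2}$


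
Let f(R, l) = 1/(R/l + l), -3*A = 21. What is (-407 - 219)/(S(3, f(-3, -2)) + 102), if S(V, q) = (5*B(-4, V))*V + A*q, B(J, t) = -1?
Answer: -626/101 ≈ -6.1980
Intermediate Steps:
A = -7 (A = -1/3*21 = -7)
f(R, l) = 1/(l + R/l)
S(V, q) = -7*q - 5*V (S(V, q) = (5*(-1))*V - 7*q = -5*V - 7*q = -7*q - 5*V)
(-407 - 219)/(S(3, f(-3, -2)) + 102) = (-407 - 219)/((-(-14)/(-3 + (-2)**2) - 5*3) + 102) = -626/((-(-14)/(-3 + 4) - 15) + 102) = -626/((-(-14)/1 - 15) + 102) = -626/((-(-14) - 15) + 102) = -626/((-7*(-2) - 15) + 102) = -626/((14 - 15) + 102) = -626/(-1 + 102) = -626/101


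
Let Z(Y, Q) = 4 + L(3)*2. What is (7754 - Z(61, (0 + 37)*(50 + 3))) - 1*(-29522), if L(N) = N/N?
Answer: 37270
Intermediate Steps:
L(N) = 1
Z(Y, Q) = 6 (Z(Y, Q) = 4 + 1*2 = 4 + 2 = 6)
(7754 - Z(61, (0 + 37)*(50 + 3))) - 1*(-29522) = (7754 - 1*6) - 1*(-29522) = (7754 - 6) + 29522 = 7748 + 29522 = 37270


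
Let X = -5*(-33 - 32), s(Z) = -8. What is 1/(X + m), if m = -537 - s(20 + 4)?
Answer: -1/204 ≈ -0.0049020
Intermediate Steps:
X = 325 (X = -5*(-65) = 325)
m = -529 (m = -537 - 1*(-8) = -537 + 8 = -529)
1/(X + m) = 1/(325 - 529) = 1/(-204) = -1/204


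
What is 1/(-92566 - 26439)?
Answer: -1/119005 ≈ -8.4030e-6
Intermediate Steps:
1/(-92566 - 26439) = 1/(-119005) = -1/119005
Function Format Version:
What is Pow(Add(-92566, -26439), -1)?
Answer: Rational(-1, 119005) ≈ -8.4030e-6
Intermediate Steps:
Pow(Add(-92566, -26439), -1) = Pow(-119005, -1) = Rational(-1, 119005)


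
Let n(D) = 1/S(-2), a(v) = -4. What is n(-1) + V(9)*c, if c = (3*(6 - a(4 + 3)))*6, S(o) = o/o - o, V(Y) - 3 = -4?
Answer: -539/3 ≈ -179.67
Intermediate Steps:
V(Y) = -1 (V(Y) = 3 - 4 = -1)
S(o) = 1 - o
c = 180 (c = (3*(6 - 1*(-4)))*6 = (3*(6 + 4))*6 = (3*10)*6 = 30*6 = 180)
n(D) = 1/3 (n(D) = 1/(1 - 1*(-2)) = 1/(1 + 2) = 1/3)
n(-1) + V(9)*c = 1/3 - 1*180 = 1/3 - 180 = -539/3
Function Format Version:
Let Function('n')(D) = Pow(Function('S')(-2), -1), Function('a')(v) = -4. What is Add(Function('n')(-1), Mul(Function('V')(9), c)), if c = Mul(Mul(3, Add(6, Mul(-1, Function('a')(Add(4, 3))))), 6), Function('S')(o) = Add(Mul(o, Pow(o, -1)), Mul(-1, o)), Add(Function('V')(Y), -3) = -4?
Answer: Rational(-539, 3) ≈ -179.67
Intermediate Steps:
Function('V')(Y) = -1 (Function('V')(Y) = Add(3, -4) = -1)
Function('S')(o) = Add(1, Mul(-1, o))
c = 180 (c = Mul(Mul(3, Add(6, Mul(-1, -4))), 6) = Mul(Mul(3, Add(6, 4)), 6) = Mul(Mul(3, 10), 6) = Mul(30, 6) = 180)
Function('n')(D) = Rational(1, 3) (Function('n')(D) = Pow(Add(1, Mul(-1, -2)), -1) = Pow(Add(1, 2), -1) = Pow(3, -1) = Rational(1, 3))
Add(Function('n')(-1), Mul(Function('V')(9), c)) = Add(Rational(1, 3), Mul(-1, 180)) = Add(Rational(1, 3), -180) = Rational(-539, 3)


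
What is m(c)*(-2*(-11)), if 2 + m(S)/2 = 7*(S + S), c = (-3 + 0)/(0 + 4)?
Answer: -550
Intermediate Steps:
c = -¾ (c = -3/4 = -3*¼ = -¾ ≈ -0.75000)
m(S) = -4 + 28*S (m(S) = -4 + 2*(7*(S + S)) = -4 + 2*(7*(2*S)) = -4 + 2*(14*S) = -4 + 28*S)
m(c)*(-2*(-11)) = (-4 + 28*(-¾))*(-2*(-11)) = (-4 - 21)*22 = -25*22 = -550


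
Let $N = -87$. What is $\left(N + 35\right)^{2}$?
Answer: $2704$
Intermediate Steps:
$\left(N + 35\right)^{2} = \left(-87 + 35\right)^{2} = \left(-52\right)^{2} = 2704$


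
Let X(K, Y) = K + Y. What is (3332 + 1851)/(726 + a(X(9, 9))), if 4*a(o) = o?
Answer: 10366/1461 ≈ 7.0951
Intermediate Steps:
a(o) = o/4
(3332 + 1851)/(726 + a(X(9, 9))) = (3332 + 1851)/(726 + (9 + 9)/4) = 5183/(726 + (¼)*18) = 5183/(726 + 9/2) = 5183/(1461/2) = 5183*(2/1461) = 10366/1461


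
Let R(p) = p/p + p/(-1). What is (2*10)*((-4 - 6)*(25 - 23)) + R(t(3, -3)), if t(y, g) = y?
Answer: -402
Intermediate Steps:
R(p) = 1 - p (R(p) = 1 + p*(-1) = 1 - p)
(2*10)*((-4 - 6)*(25 - 23)) + R(t(3, -3)) = (2*10)*((-4 - 6)*(25 - 23)) + (1 - 1*3) = 20*(-10*2) + (1 - 3) = 20*(-20) - 2 = -400 - 2 = -402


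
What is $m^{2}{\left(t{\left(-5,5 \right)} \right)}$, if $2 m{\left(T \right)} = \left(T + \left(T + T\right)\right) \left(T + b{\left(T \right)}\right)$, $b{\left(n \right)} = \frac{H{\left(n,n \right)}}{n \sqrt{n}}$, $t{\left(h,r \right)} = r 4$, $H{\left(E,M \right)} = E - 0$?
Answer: $360045 + 3600 \sqrt{5} \approx 3.681 \cdot 10^{5}$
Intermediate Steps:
$H{\left(E,M \right)} = E$ ($H{\left(E,M \right)} = E + 0 = E$)
$t{\left(h,r \right)} = 4 r$
$b{\left(n \right)} = \frac{1}{\sqrt{n}}$ ($b{\left(n \right)} = \frac{n}{n \sqrt{n}} = \frac{n}{n^{\frac{3}{2}}} = \frac{1}{\sqrt{n}}$)
$m{\left(T \right)} = \frac{3 T \left(T + \frac{1}{\sqrt{T}}\right)}{2}$ ($m{\left(T \right)} = \frac{\left(T + \left(T + T\right)\right) \left(T + \frac{1}{\sqrt{T}}\right)}{2} = \frac{\left(T + 2 T\right) \left(T + \frac{1}{\sqrt{T}}\right)}{2} = \frac{3 T \left(T + \frac{1}{\sqrt{T}}\right)}{2}$)
$m^{2}{\left(t{\left(-5,5 \right)} \right)} = \left(\frac{3 \sqrt{4 \cdot 5}}{2} + \frac{3 \left(4 \cdot 5\right)^{2}}{2}\right)^{2} = \left(\frac{3 \sqrt{20}}{2} + \frac{3 \cdot 20^{2}}{2}\right)^{2} = \left(\frac{3 \cdot 2 \sqrt{5}}{2} + \frac{3}{2} \cdot 400\right)^{2} = \left(3 \sqrt{5} + 600\right)^{2} = \left(600 + 3 \sqrt{5}\right)^{2}$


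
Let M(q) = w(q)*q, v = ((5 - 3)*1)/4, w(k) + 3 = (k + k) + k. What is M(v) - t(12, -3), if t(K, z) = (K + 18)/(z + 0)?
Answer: 37/4 ≈ 9.2500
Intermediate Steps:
t(K, z) = (18 + K)/z
w(k) = -3 + 3*k (w(k) = -3 + ((k + k) + k) = -3 + (2*k + k) = -3 + 3*k)
v = ½ (v = (2*1)*(¼) = 2*(¼) = ½ ≈ 0.50000)
M(q) = q*(-3 + 3*q) (M(q) = (-3 + 3*q)*q = q*(-3 + 3*q))
M(v) - t(12, -3) = 3*(½)*(-1 + ½) - (18 + 12)/(-3) = 3*(½)*(-½) - (-1)*30/3 = -¾ - 1*(-10) = -¾ + 10 = 37/4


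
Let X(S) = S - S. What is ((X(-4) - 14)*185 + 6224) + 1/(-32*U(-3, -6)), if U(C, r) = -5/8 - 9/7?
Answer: 1555359/428 ≈ 3634.0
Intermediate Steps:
X(S) = 0
U(C, r) = -107/56 (U(C, r) = -5*⅛ - 9*⅐ = -5/8 - 9/7 = -107/56)
((X(-4) - 14)*185 + 6224) + 1/(-32*U(-3, -6)) = ((0 - 14)*185 + 6224) + 1/(-32*(-107/56)) = (-14*185 + 6224) + 1/(428/7) = (-2590 + 6224) + 7/428 = 3634 + 7/428 = 1555359/428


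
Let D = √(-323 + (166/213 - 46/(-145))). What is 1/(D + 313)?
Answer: 9667005/3035714552 - I*√307058268495/3035714552 ≈ 0.0031844 - 0.00018254*I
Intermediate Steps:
D = I*√307058268495/30885 (D = √(-323 + (166*(1/213) - 46*(-1/145))) = √(-323 + (166/213 + 46/145)) = √(-323 + 33868/30885) = √(-9941987/30885) = I*√307058268495/30885 ≈ 17.942*I)
1/(D + 313) = 1/(I*√307058268495/30885 + 313) = 1/(313 + I*√307058268495/30885)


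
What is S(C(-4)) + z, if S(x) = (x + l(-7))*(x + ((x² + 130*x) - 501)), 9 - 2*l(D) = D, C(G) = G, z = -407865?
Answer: -411901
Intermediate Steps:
l(D) = 9/2 - D/2
S(x) = (8 + x)*(-501 + x² + 131*x) (S(x) = (x + (9/2 - ½*(-7)))*(x + ((x² + 130*x) - 501)) = (x + (9/2 + 7/2))*(x + (-501 + x² + 130*x)) = (x + 8)*(-501 + x² + 131*x) = (8 + x)*(-501 + x² + 131*x))
S(C(-4)) + z = (-4008 + (-4)³ + 139*(-4)² + 547*(-4)) - 407865 = (-4008 - 64 + 139*16 - 2188) - 407865 = (-4008 - 64 + 2224 - 2188) - 407865 = -4036 - 407865 = -411901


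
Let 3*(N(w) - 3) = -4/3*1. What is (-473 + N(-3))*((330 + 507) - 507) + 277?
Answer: -464909/3 ≈ -1.5497e+5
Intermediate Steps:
N(w) = 23/9 (N(w) = 3 + (-4/3*1)/3 = 3 + (1/3)*(-4/3) = 3 - 4/9 = 23/9)
(-473 + N(-3))*((330 + 507) - 507) + 277 = (-473 + 23/9)*((330 + 507) - 507) + 277 = -4234*(837 - 507)/9 + 277 = -4234/9*330 + 277 = -465740/3 + 277 = -464909/3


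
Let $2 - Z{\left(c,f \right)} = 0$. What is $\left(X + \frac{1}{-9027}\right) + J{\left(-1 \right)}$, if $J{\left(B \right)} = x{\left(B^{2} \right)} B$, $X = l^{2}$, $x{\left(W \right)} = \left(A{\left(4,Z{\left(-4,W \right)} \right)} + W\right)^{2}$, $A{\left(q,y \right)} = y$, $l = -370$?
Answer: $\frac{1235715056}{9027} \approx 1.3689 \cdot 10^{5}$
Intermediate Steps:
$Z{\left(c,f \right)} = 2$ ($Z{\left(c,f \right)} = 2 - 0 = 2 + 0 = 2$)
$x{\left(W \right)} = \left(2 + W\right)^{2}$
$X = 136900$ ($X = \left(-370\right)^{2} = 136900$)
$J{\left(B \right)} = B \left(2 + B^{2}\right)^{2}$ ($J{\left(B \right)} = \left(2 + B^{2}\right)^{2} B = B \left(2 + B^{2}\right)^{2}$)
$\left(X + \frac{1}{-9027}\right) + J{\left(-1 \right)} = \left(136900 + \frac{1}{-9027}\right) - \left(2 + \left(-1\right)^{2}\right)^{2} = \left(136900 - \frac{1}{9027}\right) - \left(2 + 1\right)^{2} = \frac{1235796299}{9027} - 3^{2} = \frac{1235796299}{9027} - 9 = \frac{1235715056}{9027}$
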